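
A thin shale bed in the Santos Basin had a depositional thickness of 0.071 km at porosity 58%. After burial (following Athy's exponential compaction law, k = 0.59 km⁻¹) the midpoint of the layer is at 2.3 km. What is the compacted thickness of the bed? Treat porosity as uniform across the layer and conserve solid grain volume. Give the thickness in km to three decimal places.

Porosity at 2.3 km: n = 0.58·exp(−0.59×2.3) = 0.1493
Solid-volume conservation: h(1−n) = h₀(1−n₀) ⇒ h = h₀·(1−n₀)/(1−n)
h = 0.071 × (1 − 0.58)/(1 − 0.1493) = 0.071 × 0.4937 = 0.0351 km

0.035 km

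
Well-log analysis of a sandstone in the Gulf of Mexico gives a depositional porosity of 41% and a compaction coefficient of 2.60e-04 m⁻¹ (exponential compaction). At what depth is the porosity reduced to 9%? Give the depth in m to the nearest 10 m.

Working in km (1 km = 1000 m; k in km⁻¹ = k in m⁻¹ × 1000):
Invert Athy's law: d = ln(n₀/n) / k
d = ln(0.41/0.09) / 0.26 = ln(4.556) / 0.26 = 1.5163 / 0.26 = 5.832 km

5830 m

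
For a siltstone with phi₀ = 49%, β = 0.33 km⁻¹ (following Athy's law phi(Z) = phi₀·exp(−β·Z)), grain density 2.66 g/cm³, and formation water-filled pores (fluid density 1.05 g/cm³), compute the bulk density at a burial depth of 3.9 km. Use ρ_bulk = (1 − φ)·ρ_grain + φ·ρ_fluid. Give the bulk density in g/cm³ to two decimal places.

2.44 g/cm³

Porosity at depth: phi = 0.49·exp(−0.33×3.9) = 0.49×0.2761 = 0.1353
Bulk density: ρ_b = (1−phi)ρ_g + phi·ρ_f = 0.8647×2.66 + 0.1353×1.05
       = 2.300 + 0.142 = 2.442 g/cm³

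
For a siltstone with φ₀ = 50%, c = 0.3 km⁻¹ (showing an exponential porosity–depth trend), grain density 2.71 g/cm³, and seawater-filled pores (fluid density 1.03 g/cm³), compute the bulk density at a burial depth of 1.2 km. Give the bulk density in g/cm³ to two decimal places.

2.12 g/cm³

Porosity at depth: φ = 0.5·exp(−0.3×1.2) = 0.5×0.6977 = 0.3488
Bulk density: ρ_b = (1−φ)ρ_g + φ·ρ_f = 0.6512×2.71 + 0.3488×1.03
       = 1.765 + 0.359 = 2.124 g/cm³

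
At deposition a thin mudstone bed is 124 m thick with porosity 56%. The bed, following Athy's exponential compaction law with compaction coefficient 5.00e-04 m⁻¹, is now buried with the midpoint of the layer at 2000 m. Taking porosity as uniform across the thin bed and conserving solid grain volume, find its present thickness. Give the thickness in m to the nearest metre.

69 m

Working in km (1 km = 1000 m; β in km⁻¹ = β in m⁻¹ × 1000):
Porosity at 2 km: phi = 0.56·exp(−0.5×2) = 0.2060
Solid-volume conservation: h(1−phi) = h₀(1−phi₀) ⇒ h = h₀·(1−phi₀)/(1−phi)
h = 0.124 × (1 − 0.56)/(1 − 0.2060) = 0.124 × 0.5542 = 0.0687 km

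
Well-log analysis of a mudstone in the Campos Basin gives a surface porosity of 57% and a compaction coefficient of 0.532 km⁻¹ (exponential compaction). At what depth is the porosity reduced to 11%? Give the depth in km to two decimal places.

3.09 km

Invert Athy's law: z = ln(φ₀/φ) / β
z = ln(0.57/0.11) / 0.532 = ln(5.182) / 0.532 = 1.6452 / 0.532 = 3.092 km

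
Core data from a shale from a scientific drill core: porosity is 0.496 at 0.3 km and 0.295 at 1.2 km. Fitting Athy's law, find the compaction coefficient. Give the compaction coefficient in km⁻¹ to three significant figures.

Athy: n(d) = n₀ e^(−βd) ⇒ n₁/n₂ = e^{β(d₂−d₁)} ⇒ β = ln(n₁/n₂)/(d₂−d₁)
β = ln(0.496/0.295) / (1.2 − 0.3) = ln(1.681) / 0.9 = 0.5196 / 0.9 = 0.5773 km⁻¹

0.577 km⁻¹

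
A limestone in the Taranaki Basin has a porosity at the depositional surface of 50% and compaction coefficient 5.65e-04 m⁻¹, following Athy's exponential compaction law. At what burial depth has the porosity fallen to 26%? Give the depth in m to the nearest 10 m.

Working in km (1 km = 1000 m; β in km⁻¹ = β in m⁻¹ × 1000):
Invert Athy's law: z = ln(phi₀/phi) / β
z = ln(0.5/0.26) / 0.565 = ln(1.923) / 0.565 = 0.6539 / 0.565 = 1.157 km

1160 m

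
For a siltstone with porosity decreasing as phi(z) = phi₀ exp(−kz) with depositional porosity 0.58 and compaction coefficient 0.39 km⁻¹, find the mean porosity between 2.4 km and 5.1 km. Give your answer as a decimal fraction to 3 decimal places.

0.141

⟨phi⟩ = (1/(z₂−z₁)) ∫ phi₀ e^(−kz) dz = phi₀·(e^(−k·z₁) − e^(−k·z₂)) / (k·(z₂−z₁))
e^(−0.39×2.4) = 0.3922; e^(−0.39×5.1) = 0.1368
⟨phi⟩ = 0.58 × (0.3922 − 0.1368) / (0.39 × 2.7) = 0.58 × 0.2425 = 0.1407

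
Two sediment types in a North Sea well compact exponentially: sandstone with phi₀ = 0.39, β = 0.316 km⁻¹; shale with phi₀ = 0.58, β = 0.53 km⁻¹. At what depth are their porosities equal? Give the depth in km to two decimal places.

Set phi₀ₐ e^(−βₐd) = phi₀ᵦ e^(−βᵦd) ⇒ ln(phi₀ₐ/phi₀ᵦ) = (βₐ − βᵦ)·d
d = ln(0.39/0.58) / (0.316 − 0.53) = -0.3969 / -0.214 = 1.855 km

1.85 km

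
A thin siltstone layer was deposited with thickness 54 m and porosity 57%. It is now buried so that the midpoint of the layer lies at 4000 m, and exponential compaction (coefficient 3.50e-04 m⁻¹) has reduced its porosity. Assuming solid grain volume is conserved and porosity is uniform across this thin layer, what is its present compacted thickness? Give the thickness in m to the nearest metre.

Working in km (1 km = 1000 m; β in km⁻¹ = β in m⁻¹ × 1000):
Porosity at 4 km: phi = 0.57·exp(−0.35×4) = 0.1406
Solid-volume conservation: h(1−phi) = h₀(1−phi₀) ⇒ h = h₀·(1−phi₀)/(1−phi)
h = 0.054 × (1 − 0.57)/(1 − 0.1406) = 0.054 × 0.5003 = 0.0270 km

27 m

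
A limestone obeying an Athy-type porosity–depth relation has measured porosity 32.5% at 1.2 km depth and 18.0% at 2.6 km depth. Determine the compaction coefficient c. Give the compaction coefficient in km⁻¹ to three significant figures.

Athy: n(z) = n₀ e^(−cz) ⇒ n₁/n₂ = e^{c(z₂−z₁)} ⇒ c = ln(n₁/n₂)/(z₂−z₁)
c = ln(0.325/0.18) / (2.6 − 1.2) = ln(1.806) / 1.4 = 0.5909 / 1.4 = 0.422 km⁻¹

0.422 km⁻¹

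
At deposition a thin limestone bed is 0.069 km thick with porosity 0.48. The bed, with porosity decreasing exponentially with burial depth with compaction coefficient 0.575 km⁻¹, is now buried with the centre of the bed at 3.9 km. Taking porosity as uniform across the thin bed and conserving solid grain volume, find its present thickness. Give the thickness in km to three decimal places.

0.038 km

Porosity at 3.9 km: φ = 0.48·exp(−0.575×3.9) = 0.0510
Solid-volume conservation: h(1−φ) = h₀(1−φ₀) ⇒ h = h₀·(1−φ₀)/(1−φ)
h = 0.069 × (1 − 0.48)/(1 − 0.0510) = 0.069 × 0.5479 = 0.0378 km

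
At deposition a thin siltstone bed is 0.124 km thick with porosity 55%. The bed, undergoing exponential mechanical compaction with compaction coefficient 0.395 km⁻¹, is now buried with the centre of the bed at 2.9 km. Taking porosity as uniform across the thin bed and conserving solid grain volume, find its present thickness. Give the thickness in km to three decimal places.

0.068 km

Porosity at 2.9 km: φ = 0.55·exp(−0.395×2.9) = 0.1749
Solid-volume conservation: h(1−φ) = h₀(1−φ₀) ⇒ h = h₀·(1−φ₀)/(1−φ)
h = 0.124 × (1 − 0.55)/(1 − 0.1749) = 0.124 × 0.5454 = 0.0676 km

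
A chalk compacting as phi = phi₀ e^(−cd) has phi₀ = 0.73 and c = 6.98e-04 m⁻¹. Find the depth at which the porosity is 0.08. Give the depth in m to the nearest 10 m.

Working in km (1 km = 1000 m; c in km⁻¹ = c in m⁻¹ × 1000):
Invert Athy's law: d = ln(phi₀/phi) / c
d = ln(0.73/0.08) / 0.698 = ln(9.125) / 0.698 = 2.2110 / 0.698 = 3.168 km

3170 m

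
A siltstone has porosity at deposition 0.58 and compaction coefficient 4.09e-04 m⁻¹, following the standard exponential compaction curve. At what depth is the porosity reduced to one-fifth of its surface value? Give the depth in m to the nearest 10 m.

3940 m

Working in km (1 km = 1000 m; β in km⁻¹ = β in m⁻¹ × 1000):
phi/phi₀ = 1/5 ⇒ exp(−β·z) = 1/5 ⇒ z = ln(5) / β
z = 1.6094 / 0.409 = 3.935 km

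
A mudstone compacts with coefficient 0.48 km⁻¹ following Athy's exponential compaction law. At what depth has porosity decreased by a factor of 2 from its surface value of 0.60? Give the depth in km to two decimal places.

1.44 km

φ/φ₀ = 1/2 ⇒ exp(−c·z) = 1/2 ⇒ z = ln(2) / c
z = 0.6931 / 0.48 = 1.444 km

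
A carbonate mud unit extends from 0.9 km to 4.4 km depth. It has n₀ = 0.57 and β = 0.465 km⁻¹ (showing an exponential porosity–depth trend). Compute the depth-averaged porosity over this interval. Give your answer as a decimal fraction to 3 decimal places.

⟨n⟩ = (1/(Z₂−Z₁)) ∫ n₀ e^(−βZ) dZ = n₀·(e^(−β·Z₁) − e^(−β·Z₂)) / (β·(Z₂−Z₁))
e^(−0.465×0.9) = 0.6580; e^(−0.465×4.4) = 0.1293
⟨n⟩ = 0.57 × (0.6580 − 0.1293) / (0.465 × 3.5) = 0.57 × 0.3249 = 0.1852

0.185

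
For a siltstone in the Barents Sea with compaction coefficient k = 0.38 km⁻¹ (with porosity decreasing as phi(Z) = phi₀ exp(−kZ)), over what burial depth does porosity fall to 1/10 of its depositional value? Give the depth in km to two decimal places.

6.06 km

phi/phi₀ = 1/10 ⇒ exp(−k·Z) = 1/10 ⇒ Z = ln(10) / k
Z = 2.3026 / 0.38 = 6.059 km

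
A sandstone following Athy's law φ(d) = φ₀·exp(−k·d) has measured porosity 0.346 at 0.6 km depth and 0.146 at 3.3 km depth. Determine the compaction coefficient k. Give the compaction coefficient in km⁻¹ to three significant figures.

Athy: φ(d) = φ₀ e^(−kd) ⇒ φ₁/φ₂ = e^{k(d₂−d₁)} ⇒ k = ln(φ₁/φ₂)/(d₂−d₁)
k = ln(0.346/0.146) / (3.3 − 0.6) = ln(2.37) / 2.7 = 0.8628 / 2.7 = 0.3196 km⁻¹

0.320 km⁻¹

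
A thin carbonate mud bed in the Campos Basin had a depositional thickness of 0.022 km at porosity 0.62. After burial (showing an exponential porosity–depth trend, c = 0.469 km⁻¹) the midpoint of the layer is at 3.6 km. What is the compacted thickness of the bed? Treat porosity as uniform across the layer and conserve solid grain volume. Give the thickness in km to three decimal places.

0.009 km

Porosity at 3.6 km: n = 0.62·exp(−0.469×3.6) = 0.1146
Solid-volume conservation: h(1−n) = h₀(1−n₀) ⇒ h = h₀·(1−n₀)/(1−n)
h = 0.022 × (1 − 0.62)/(1 − 0.1146) = 0.022 × 0.4292 = 0.0094 km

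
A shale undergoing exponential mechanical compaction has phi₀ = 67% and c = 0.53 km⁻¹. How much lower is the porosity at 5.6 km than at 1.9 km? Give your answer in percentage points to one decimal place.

phi(1.9) = 0.67·e^(−0.53×1.9) = 0.2448
phi(5.6) = 0.67·e^(−0.53×5.6) = 0.0344
Δphi = 0.2448 − 0.0344 = 0.2103

21.0 percentage points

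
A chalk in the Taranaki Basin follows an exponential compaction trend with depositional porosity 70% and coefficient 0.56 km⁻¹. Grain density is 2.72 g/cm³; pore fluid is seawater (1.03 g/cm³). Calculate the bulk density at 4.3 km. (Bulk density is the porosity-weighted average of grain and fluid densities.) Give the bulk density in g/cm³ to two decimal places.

2.61 g/cm³

Porosity at depth: n = 0.7·exp(−0.56×4.3) = 0.7×0.0900 = 0.0630
Bulk density: ρ_b = (1−n)ρ_g + n·ρ_f = 0.9370×2.72 + 0.0630×1.03
       = 2.549 + 0.065 = 2.614 g/cm³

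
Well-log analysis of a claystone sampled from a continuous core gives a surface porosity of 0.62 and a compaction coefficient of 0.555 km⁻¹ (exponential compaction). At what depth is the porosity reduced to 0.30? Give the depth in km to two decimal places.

1.31 km

Invert Athy's law: z = ln(phi₀/phi) / k
z = ln(0.62/0.3) / 0.555 = ln(2.067) / 0.555 = 0.7259 / 0.555 = 1.308 km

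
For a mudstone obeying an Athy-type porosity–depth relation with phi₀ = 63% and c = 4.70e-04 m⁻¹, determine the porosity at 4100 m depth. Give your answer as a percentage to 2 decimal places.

9.17%

Working in km (1 km = 1000 m; c in km⁻¹ = c in m⁻¹ × 1000):
phi = phi₀·exp(−c·d) = 0.63 × exp(−0.47 × 4.1) = 0.63 × exp(−1.927)
  = 0.63 × 0.1456 = 0.0917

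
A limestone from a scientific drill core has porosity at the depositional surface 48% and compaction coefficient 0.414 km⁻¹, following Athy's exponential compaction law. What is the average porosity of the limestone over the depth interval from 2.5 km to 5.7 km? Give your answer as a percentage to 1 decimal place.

⟨phi⟩ = (1/(Z₂−Z₁)) ∫ phi₀ e^(−βZ) dZ = phi₀·(e^(−β·Z₁) − e^(−β·Z₂)) / (β·(Z₂−Z₁))
e^(−0.414×2.5) = 0.3552; e^(−0.414×5.7) = 0.0944
⟨phi⟩ = 0.48 × (0.3552 − 0.0944) / (0.414 × 3.2) = 0.48 × 0.1969 = 0.0945

9.4%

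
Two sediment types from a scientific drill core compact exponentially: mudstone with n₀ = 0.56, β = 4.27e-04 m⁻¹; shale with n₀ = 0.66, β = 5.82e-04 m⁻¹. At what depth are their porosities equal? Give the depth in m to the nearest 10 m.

1060 m

Working in km (1 km = 1000 m; β in km⁻¹ = β in m⁻¹ × 1000):
Set n₀ₐ e^(−βₐz) = n₀ᵦ e^(−βᵦz) ⇒ ln(n₀ₐ/n₀ᵦ) = (βₐ − βᵦ)·z
z = ln(0.56/0.66) / (0.427 − 0.582) = -0.1643 / -0.155 = 1.060 km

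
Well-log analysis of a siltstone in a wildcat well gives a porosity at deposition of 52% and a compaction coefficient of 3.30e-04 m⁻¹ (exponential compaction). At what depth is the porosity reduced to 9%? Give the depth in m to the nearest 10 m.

Working in km (1 km = 1000 m; k in km⁻¹ = k in m⁻¹ × 1000):
Invert Athy's law: d = ln(φ₀/φ) / k
d = ln(0.52/0.09) / 0.33 = ln(5.778) / 0.33 = 1.7540 / 0.33 = 5.315 km

5320 m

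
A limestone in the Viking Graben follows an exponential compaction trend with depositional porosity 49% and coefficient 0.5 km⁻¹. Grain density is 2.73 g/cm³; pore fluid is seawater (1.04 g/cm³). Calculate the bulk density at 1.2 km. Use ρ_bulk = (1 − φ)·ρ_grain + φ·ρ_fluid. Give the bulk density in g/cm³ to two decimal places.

2.28 g/cm³

Porosity at depth: phi = 0.49·exp(−0.5×1.2) = 0.49×0.5488 = 0.2689
Bulk density: ρ_b = (1−phi)ρ_g + phi·ρ_f = 0.7311×2.73 + 0.2689×1.04
       = 1.996 + 0.280 = 2.276 g/cm³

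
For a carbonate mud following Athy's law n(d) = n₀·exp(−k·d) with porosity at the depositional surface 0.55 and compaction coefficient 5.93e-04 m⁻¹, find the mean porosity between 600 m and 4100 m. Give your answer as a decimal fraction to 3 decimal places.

Working in km (1 km = 1000 m; k in km⁻¹ = k in m⁻¹ × 1000):
⟨n⟩ = (1/(d₂−d₁)) ∫ n₀ e^(−kd) dd = n₀·(e^(−k·d₁) − e^(−k·d₂)) / (k·(d₂−d₁))
e^(−0.593×0.6) = 0.7006; e^(−0.593×4.1) = 0.0879
⟨n⟩ = 0.55 × (0.7006 − 0.0879) / (0.593 × 3.5) = 0.55 × 0.2952 = 0.1624

0.162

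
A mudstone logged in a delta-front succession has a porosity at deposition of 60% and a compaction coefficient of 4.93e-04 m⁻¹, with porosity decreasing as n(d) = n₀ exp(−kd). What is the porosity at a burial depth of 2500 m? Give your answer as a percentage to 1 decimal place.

17.5%

Working in km (1 km = 1000 m; k in km⁻¹ = k in m⁻¹ × 1000):
n = n₀·exp(−k·d) = 0.6 × exp(−0.493 × 2.5) = 0.6 × exp(−1.232)
  = 0.6 × 0.2916 = 0.1749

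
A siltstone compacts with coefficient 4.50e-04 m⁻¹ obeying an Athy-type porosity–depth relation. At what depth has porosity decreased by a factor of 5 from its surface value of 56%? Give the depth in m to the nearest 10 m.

3580 m

Working in km (1 km = 1000 m; c in km⁻¹ = c in m⁻¹ × 1000):
φ/φ₀ = 1/5 ⇒ exp(−c·Z) = 1/5 ⇒ Z = ln(5) / c
Z = 1.6094 / 0.45 = 3.577 km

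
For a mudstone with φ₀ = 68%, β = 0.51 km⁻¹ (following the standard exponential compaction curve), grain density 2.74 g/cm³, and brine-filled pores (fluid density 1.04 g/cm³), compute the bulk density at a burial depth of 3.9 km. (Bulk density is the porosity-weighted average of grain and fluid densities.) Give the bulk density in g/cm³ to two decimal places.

2.58 g/cm³

Porosity at depth: φ = 0.68·exp(−0.51×3.9) = 0.68×0.1368 = 0.0930
Bulk density: ρ_b = (1−φ)ρ_g + φ·ρ_f = 0.9070×2.74 + 0.0930×1.04
       = 2.485 + 0.097 = 2.582 g/cm³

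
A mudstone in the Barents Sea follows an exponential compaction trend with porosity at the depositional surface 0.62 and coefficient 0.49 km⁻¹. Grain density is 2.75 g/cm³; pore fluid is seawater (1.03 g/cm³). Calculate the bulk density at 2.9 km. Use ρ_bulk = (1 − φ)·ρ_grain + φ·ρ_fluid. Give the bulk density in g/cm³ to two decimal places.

Porosity at depth: n = 0.62·exp(−0.49×2.9) = 0.62×0.2415 = 0.1497
Bulk density: ρ_b = (1−n)ρ_g + n·ρ_f = 0.8503×2.75 + 0.1497×1.03
       = 2.338 + 0.154 = 2.492 g/cm³

2.49 g/cm³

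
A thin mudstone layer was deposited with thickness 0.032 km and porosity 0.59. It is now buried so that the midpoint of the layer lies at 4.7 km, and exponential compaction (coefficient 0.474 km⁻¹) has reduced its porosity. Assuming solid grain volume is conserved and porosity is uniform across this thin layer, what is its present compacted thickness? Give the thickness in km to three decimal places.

0.014 km

Porosity at 4.7 km: phi = 0.59·exp(−0.474×4.7) = 0.0636
Solid-volume conservation: h(1−phi) = h₀(1−phi₀) ⇒ h = h₀·(1−phi₀)/(1−phi)
h = 0.032 × (1 − 0.59)/(1 − 0.0636) = 0.032 × 0.4378 = 0.0140 km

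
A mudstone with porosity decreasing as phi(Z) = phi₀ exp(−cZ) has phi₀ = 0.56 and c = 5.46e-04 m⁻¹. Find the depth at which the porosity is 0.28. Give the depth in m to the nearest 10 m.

Working in km (1 km = 1000 m; c in km⁻¹ = c in m⁻¹ × 1000):
Invert Athy's law: Z = ln(phi₀/phi) / c
Z = ln(0.56/0.28) / 0.546 = ln(2) / 0.546 = 0.6931 / 0.546 = 1.270 km

1270 m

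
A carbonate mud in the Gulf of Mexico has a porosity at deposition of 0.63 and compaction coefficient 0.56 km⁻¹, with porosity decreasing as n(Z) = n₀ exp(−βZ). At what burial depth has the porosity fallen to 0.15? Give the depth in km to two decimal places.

Invert Athy's law: Z = ln(n₀/n) / β
Z = ln(0.63/0.15) / 0.56 = ln(4.2) / 0.56 = 1.4351 / 0.56 = 2.563 km

2.56 km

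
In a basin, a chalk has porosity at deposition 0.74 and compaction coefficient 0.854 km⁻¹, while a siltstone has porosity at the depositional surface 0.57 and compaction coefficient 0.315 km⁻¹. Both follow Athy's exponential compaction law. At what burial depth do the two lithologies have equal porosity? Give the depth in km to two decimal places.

0.48 km

Set n₀ₐ e^(−βₐd) = n₀ᵦ e^(−βᵦd) ⇒ ln(n₀ₐ/n₀ᵦ) = (βₐ − βᵦ)·d
d = ln(0.74/0.57) / (0.854 − 0.315) = 0.2610 / 0.539 = 0.484 km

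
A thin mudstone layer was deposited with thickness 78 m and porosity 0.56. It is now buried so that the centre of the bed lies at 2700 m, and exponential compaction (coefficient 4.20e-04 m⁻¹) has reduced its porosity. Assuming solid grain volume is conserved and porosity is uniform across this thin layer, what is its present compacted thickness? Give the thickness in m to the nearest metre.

42 m

Working in km (1 km = 1000 m; β in km⁻¹ = β in m⁻¹ × 1000):
Porosity at 2.7 km: phi = 0.56·exp(−0.42×2.7) = 0.1802
Solid-volume conservation: h(1−phi) = h₀(1−phi₀) ⇒ h = h₀·(1−phi₀)/(1−phi)
h = 0.078 × (1 − 0.56)/(1 − 0.1802) = 0.078 × 0.5367 = 0.0419 km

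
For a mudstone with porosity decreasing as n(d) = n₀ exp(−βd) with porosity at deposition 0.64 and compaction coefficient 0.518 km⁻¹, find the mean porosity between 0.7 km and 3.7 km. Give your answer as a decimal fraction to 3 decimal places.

⟨n⟩ = (1/(d₂−d₁)) ∫ n₀ e^(−βd) dd = n₀·(e^(−β·d₁) − e^(−β·d₂)) / (β·(d₂−d₁))
e^(−0.518×0.7) = 0.6959; e^(−0.518×3.7) = 0.1471
⟨n⟩ = 0.64 × (0.6959 − 0.1471) / (0.518 × 3) = 0.64 × 0.3531 = 0.2260

0.226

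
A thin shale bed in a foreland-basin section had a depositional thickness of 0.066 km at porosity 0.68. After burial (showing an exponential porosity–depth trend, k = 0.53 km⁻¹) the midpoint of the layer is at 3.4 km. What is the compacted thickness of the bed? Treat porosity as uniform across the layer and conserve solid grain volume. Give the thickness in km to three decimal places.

Porosity at 3.4 km: phi = 0.68·exp(−0.53×3.4) = 0.1122
Solid-volume conservation: h(1−phi) = h₀(1−phi₀) ⇒ h = h₀·(1−phi₀)/(1−phi)
h = 0.066 × (1 − 0.68)/(1 − 0.1122) = 0.066 × 0.3604 = 0.0238 km

0.024 km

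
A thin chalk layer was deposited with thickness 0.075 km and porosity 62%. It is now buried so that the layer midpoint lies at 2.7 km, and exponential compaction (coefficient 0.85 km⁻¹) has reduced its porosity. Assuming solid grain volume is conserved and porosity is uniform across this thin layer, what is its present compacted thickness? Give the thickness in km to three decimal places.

0.030 km

Porosity at 2.7 km: n = 0.62·exp(−0.85×2.7) = 0.0625
Solid-volume conservation: h(1−n) = h₀(1−n₀) ⇒ h = h₀·(1−n₀)/(1−n)
h = 0.075 × (1 − 0.62)/(1 − 0.0625) = 0.075 × 0.4053 = 0.0304 km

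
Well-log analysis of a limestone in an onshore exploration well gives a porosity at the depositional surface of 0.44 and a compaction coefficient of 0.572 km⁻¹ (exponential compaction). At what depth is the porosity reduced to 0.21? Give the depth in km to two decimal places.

1.29 km

Invert Athy's law: d = ln(n₀/n) / β
d = ln(0.44/0.21) / 0.572 = ln(2.095) / 0.572 = 0.7397 / 0.572 = 1.293 km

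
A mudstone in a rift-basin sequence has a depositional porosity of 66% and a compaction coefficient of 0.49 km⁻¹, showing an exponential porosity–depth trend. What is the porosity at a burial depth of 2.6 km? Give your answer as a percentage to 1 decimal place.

18.5%

n = n₀·exp(−k·z) = 0.66 × exp(−0.49 × 2.6) = 0.66 × exp(−1.274)
  = 0.66 × 0.2797 = 0.1846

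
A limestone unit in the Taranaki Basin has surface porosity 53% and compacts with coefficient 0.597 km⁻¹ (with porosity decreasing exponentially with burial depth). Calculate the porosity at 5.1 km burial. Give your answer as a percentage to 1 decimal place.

2.5%

n = n₀·exp(−c·Z) = 0.53 × exp(−0.597 × 5.1) = 0.53 × exp(−3.045)
  = 0.53 × 0.0476 = 0.0252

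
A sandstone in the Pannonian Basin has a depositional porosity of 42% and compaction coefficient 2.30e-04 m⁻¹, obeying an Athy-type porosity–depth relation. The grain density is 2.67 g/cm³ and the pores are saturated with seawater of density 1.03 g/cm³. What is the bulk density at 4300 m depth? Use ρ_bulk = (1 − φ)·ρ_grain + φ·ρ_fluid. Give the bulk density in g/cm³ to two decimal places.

2.41 g/cm³

Working in km (1 km = 1000 m; β in km⁻¹ = β in m⁻¹ × 1000):
Porosity at depth: φ = 0.42·exp(−0.23×4.3) = 0.42×0.3719 = 0.1562
Bulk density: ρ_b = (1−φ)ρ_g + φ·ρ_f = 0.8438×2.67 + 0.1562×1.03
       = 2.253 + 0.161 = 2.414 g/cm³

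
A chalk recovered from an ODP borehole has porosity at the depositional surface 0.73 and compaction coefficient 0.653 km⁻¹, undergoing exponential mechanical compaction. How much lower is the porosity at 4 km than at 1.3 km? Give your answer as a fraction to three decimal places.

n(1.3) = 0.73·e^(−0.653×1.3) = 0.3124
n(4) = 0.73·e^(−0.653×4) = 0.0536
Δn = 0.3124 − 0.0536 = 0.2588

0.259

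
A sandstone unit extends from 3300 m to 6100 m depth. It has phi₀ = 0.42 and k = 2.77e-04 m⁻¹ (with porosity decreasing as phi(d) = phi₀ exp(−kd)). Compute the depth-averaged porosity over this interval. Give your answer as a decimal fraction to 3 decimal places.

Working in km (1 km = 1000 m; k in km⁻¹ = k in m⁻¹ × 1000):
⟨phi⟩ = (1/(d₂−d₁)) ∫ phi₀ e^(−kd) dd = phi₀·(e^(−k·d₁) − e^(−k·d₂)) / (k·(d₂−d₁))
e^(−0.277×3.3) = 0.4009; e^(−0.277×6.1) = 0.1846
⟨phi⟩ = 0.42 × (0.4009 − 0.1846) / (0.277 × 2.8) = 0.42 × 0.2789 = 0.1171

0.117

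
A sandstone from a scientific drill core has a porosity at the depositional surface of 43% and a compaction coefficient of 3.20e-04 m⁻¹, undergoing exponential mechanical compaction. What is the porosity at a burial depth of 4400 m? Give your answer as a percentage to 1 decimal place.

Working in km (1 km = 1000 m; c in km⁻¹ = c in m⁻¹ × 1000):
n = n₀·exp(−c·z) = 0.43 × exp(−0.32 × 4.4) = 0.43 × exp(−1.408)
  = 0.43 × 0.2446 = 0.1052

10.5%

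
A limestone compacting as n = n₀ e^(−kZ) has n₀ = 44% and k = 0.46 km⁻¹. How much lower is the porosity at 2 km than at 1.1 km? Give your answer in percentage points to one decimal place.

n(1.1) = 0.44·e^(−0.46×1.1) = 0.2653
n(2) = 0.44·e^(−0.46×2) = 0.1753
Δn = 0.2653 − 0.1753 = 0.0899

9.0 percentage points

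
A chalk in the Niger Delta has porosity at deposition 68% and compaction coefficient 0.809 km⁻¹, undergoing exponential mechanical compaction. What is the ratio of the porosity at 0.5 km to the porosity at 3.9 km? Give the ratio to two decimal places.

15.65

phi(Z₁)/phi(Z₂) = e^(−c·Z₁)/e^(−c·Z₂) = e^{c(Z₂−Z₁)}
= exp(0.809 × 3.4) = exp(2.751) = 15.6520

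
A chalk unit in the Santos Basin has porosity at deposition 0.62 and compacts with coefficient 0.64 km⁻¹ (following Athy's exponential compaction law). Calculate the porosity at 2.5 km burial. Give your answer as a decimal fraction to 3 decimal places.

n = n₀·exp(−β·d) = 0.62 × exp(−0.64 × 2.5) = 0.62 × exp(−1.6)
  = 0.62 × 0.2019 = 0.1252

0.125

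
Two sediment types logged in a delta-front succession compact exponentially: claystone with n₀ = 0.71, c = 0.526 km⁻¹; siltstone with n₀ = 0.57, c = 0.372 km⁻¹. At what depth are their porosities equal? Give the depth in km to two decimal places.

Set n₀ₐ e^(−cₐd) = n₀ᵦ e^(−cᵦd) ⇒ ln(n₀ₐ/n₀ᵦ) = (cₐ − cᵦ)·d
d = ln(0.71/0.57) / (0.526 − 0.372) = 0.2196 / 0.154 = 1.426 km

1.43 km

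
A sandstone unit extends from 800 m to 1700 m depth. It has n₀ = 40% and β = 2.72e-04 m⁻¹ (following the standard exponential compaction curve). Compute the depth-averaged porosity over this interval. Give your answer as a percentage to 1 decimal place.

Working in km (1 km = 1000 m; β in km⁻¹ = β in m⁻¹ × 1000):
⟨n⟩ = (1/(d₂−d₁)) ∫ n₀ e^(−βd) dd = n₀·(e^(−β·d₁) − e^(−β·d₂)) / (β·(d₂−d₁))
e^(−0.272×0.8) = 0.8044; e^(−0.272×1.7) = 0.6298
⟨n⟩ = 0.4 × (0.8044 − 0.6298) / (0.272 × 0.9) = 0.4 × 0.7135 = 0.2854

28.5%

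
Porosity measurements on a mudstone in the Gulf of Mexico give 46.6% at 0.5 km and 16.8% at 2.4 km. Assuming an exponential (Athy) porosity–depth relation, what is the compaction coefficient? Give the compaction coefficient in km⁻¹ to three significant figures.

Athy: n(d) = n₀ e^(−βd) ⇒ n₁/n₂ = e^{β(d₂−d₁)} ⇒ β = ln(n₁/n₂)/(d₂−d₁)
β = ln(0.466/0.168) / (2.4 − 0.5) = ln(2.774) / 1.9 = 1.0202 / 1.9 = 0.537 km⁻¹

0.537 km⁻¹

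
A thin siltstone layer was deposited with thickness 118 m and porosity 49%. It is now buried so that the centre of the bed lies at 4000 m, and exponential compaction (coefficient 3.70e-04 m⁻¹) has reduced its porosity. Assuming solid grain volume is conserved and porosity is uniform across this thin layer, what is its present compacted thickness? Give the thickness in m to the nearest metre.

Working in km (1 km = 1000 m; k in km⁻¹ = k in m⁻¹ × 1000):
Porosity at 4 km: φ = 0.49·exp(−0.37×4) = 0.1115
Solid-volume conservation: h(1−φ) = h₀(1−φ₀) ⇒ h = h₀·(1−φ₀)/(1−φ)
h = 0.118 × (1 − 0.49)/(1 − 0.1115) = 0.118 × 0.5740 = 0.0677 km

68 m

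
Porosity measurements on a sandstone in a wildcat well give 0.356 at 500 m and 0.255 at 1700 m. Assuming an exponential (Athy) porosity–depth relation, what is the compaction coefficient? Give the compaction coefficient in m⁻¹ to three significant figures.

0.000278 m⁻¹

Working in km (1 km = 1000 m; c in km⁻¹ = c in m⁻¹ × 1000):
Athy: phi(d) = phi₀ e^(−cd) ⇒ phi₁/phi₂ = e^{c(d₂−d₁)} ⇒ c = ln(phi₁/phi₂)/(d₂−d₁)
c = ln(0.356/0.255) / (1.7 − 0.5) = ln(1.396) / 1.2 = 0.3337 / 1.2 = 0.2781 km⁻¹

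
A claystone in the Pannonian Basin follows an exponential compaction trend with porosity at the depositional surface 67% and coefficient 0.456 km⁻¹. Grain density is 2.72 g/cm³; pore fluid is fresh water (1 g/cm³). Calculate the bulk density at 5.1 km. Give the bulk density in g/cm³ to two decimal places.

2.61 g/cm³

Porosity at depth: phi = 0.67·exp(−0.456×5.1) = 0.67×0.0977 = 0.0655
Bulk density: ρ_b = (1−phi)ρ_g + phi·ρ_f = 0.9345×2.72 + 0.0655×1
       = 2.542 + 0.065 = 2.607 g/cm³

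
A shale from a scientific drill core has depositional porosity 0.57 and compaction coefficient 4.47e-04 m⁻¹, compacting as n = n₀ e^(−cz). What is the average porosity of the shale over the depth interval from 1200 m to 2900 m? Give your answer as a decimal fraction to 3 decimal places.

Working in km (1 km = 1000 m; c in km⁻¹ = c in m⁻¹ × 1000):
⟨n⟩ = (1/(z₂−z₁)) ∫ n₀ e^(−cz) dz = n₀·(e^(−c·z₁) − e^(−c·z₂)) / (c·(z₂−z₁))
e^(−0.447×1.2) = 0.5848; e^(−0.447×2.9) = 0.2735
⟨n⟩ = 0.57 × (0.5848 − 0.2735) / (0.447 × 1.7) = 0.57 × 0.4097 = 0.2335

0.234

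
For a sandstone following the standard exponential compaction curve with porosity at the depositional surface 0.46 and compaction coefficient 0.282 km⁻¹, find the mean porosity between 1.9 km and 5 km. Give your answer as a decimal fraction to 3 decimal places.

⟨phi⟩ = (1/(Z₂−Z₁)) ∫ phi₀ e^(−kZ) dZ = phi₀·(e^(−k·Z₁) − e^(−k·Z₂)) / (k·(Z₂−Z₁))
e^(−0.282×1.9) = 0.5852; e^(−0.282×5) = 0.2441
⟨phi⟩ = 0.46 × (0.5852 − 0.2441) / (0.282 × 3.1) = 0.46 × 0.3901 = 0.1795

0.179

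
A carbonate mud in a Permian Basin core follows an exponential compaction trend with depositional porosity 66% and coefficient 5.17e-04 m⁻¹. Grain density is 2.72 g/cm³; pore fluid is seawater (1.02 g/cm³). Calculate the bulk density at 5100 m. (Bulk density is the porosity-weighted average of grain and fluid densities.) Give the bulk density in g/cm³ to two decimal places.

2.64 g/cm³

Working in km (1 km = 1000 m; β in km⁻¹ = β in m⁻¹ × 1000):
Porosity at depth: n = 0.66·exp(−0.517×5.1) = 0.66×0.0716 = 0.0473
Bulk density: ρ_b = (1−n)ρ_g + n·ρ_f = 0.9527×2.72 + 0.0473×1.02
       = 2.591 + 0.048 = 2.640 g/cm³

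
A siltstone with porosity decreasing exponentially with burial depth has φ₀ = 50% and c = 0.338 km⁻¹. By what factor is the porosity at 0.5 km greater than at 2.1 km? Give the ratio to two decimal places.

φ(Z₁)/φ(Z₂) = e^(−c·Z₁)/e^(−c·Z₂) = e^{c(Z₂−Z₁)}
= exp(0.338 × 1.6) = exp(0.5408) = 1.7174

1.72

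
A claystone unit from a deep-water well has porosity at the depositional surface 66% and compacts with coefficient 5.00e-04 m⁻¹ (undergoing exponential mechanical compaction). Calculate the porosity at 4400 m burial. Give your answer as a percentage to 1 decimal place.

Working in km (1 km = 1000 m; k in km⁻¹ = k in m⁻¹ × 1000):
φ = φ₀·exp(−k·Z) = 0.66 × exp(−0.5 × 4.4) = 0.66 × exp(−2.2)
  = 0.66 × 0.1108 = 0.0731

7.3%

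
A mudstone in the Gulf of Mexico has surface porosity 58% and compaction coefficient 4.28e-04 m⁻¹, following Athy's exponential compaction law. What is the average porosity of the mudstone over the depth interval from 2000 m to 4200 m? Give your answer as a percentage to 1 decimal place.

16.0%

Working in km (1 km = 1000 m; k in km⁻¹ = k in m⁻¹ × 1000):
⟨phi⟩ = (1/(z₂−z₁)) ∫ phi₀ e^(−kz) dz = phi₀·(e^(−k·z₁) − e^(−k·z₂)) / (k·(z₂−z₁))
e^(−0.428×2) = 0.4249; e^(−0.428×4.2) = 0.1657
⟨phi⟩ = 0.58 × (0.4249 − 0.1657) / (0.428 × 2.2) = 0.58 × 0.2752 = 0.1596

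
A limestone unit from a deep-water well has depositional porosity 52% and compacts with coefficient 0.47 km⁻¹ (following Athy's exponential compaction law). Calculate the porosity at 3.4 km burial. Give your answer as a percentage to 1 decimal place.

φ = φ₀·exp(−k·Z) = 0.52 × exp(−0.47 × 3.4) = 0.52 × exp(−1.598)
  = 0.52 × 0.2023 = 0.1052

10.5%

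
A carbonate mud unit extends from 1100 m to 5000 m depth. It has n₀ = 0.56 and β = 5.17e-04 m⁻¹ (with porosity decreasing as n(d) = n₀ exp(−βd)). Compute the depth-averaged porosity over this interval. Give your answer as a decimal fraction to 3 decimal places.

Working in km (1 km = 1000 m; β in km⁻¹ = β in m⁻¹ × 1000):
⟨n⟩ = (1/(d₂−d₁)) ∫ n₀ e^(−βd) dd = n₀·(e^(−β·d₁) − e^(−β·d₂)) / (β·(d₂−d₁))
e^(−0.517×1.1) = 0.5663; e^(−0.517×5) = 0.0754
⟨n⟩ = 0.56 × (0.5663 − 0.0754) / (0.517 × 3.9) = 0.56 × 0.2434 = 0.1363

0.136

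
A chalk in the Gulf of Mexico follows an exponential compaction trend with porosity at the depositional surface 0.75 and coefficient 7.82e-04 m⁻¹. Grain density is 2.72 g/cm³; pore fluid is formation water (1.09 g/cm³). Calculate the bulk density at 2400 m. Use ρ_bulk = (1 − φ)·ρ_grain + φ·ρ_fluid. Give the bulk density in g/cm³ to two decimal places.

Working in km (1 km = 1000 m; k in km⁻¹ = k in m⁻¹ × 1000):
Porosity at depth: φ = 0.75·exp(−0.782×2.4) = 0.75×0.1531 = 0.1148
Bulk density: ρ_b = (1−φ)ρ_g + φ·ρ_f = 0.8852×2.72 + 0.1148×1.09
       = 2.408 + 0.125 = 2.533 g/cm³

2.53 g/cm³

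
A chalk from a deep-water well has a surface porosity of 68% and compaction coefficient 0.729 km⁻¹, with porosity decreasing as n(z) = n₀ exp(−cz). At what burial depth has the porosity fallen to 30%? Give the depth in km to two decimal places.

1.12 km

Invert Athy's law: z = ln(n₀/n) / c
z = ln(0.68/0.3) / 0.729 = ln(2.267) / 0.729 = 0.8183 / 0.729 = 1.123 km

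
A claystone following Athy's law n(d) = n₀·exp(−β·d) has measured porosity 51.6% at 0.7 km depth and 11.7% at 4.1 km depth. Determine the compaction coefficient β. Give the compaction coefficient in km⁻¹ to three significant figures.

Athy: n(d) = n₀ e^(−βd) ⇒ n₁/n₂ = e^{β(d₂−d₁)} ⇒ β = ln(n₁/n₂)/(d₂−d₁)
β = ln(0.516/0.117) / (4.1 − 0.7) = ln(4.41) / 3.4 = 1.4839 / 3.4 = 0.4365 km⁻¹

0.436 km⁻¹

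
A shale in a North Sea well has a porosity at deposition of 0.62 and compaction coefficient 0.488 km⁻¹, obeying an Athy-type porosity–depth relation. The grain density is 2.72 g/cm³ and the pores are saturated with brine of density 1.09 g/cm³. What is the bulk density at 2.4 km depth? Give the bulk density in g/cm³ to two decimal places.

Porosity at depth: φ = 0.62·exp(−0.488×2.4) = 0.62×0.3100 = 0.1922
Bulk density: ρ_b = (1−φ)ρ_g + φ·ρ_f = 0.8078×2.72 + 0.1922×1.09
       = 2.197 + 0.209 = 2.407 g/cm³

2.41 g/cm³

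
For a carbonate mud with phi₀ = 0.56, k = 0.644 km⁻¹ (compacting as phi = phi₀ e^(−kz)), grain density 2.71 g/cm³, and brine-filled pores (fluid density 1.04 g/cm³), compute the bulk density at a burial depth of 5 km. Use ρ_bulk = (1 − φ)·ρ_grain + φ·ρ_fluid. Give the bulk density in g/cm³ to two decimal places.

Porosity at depth: phi = 0.56·exp(−0.644×5) = 0.56×0.0400 = 0.0224
Bulk density: ρ_b = (1−phi)ρ_g + phi·ρ_f = 0.9776×2.71 + 0.0224×1.04
       = 2.649 + 0.023 = 2.673 g/cm³

2.67 g/cm³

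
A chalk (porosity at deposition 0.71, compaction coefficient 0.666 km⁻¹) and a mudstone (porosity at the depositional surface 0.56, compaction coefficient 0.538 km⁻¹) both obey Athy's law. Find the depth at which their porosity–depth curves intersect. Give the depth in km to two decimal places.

Set n₀ₐ e^(−kₐz) = n₀ᵦ e^(−kᵦz) ⇒ ln(n₀ₐ/n₀ᵦ) = (kₐ − kᵦ)·z
z = ln(0.71/0.56) / (0.666 − 0.538) = 0.2373 / 0.128 = 1.854 km

1.85 km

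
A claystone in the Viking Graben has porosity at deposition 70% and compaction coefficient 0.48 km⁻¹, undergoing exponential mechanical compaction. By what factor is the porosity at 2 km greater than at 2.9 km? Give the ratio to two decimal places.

φ(d₁)/φ(d₂) = e^(−k·d₁)/e^(−k·d₂) = e^{k(d₂−d₁)}
= exp(0.48 × 0.9) = exp(0.432) = 1.5403

1.54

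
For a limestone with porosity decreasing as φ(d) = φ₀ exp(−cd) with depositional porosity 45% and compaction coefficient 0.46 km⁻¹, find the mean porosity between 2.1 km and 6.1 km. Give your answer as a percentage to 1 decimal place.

7.8%

⟨φ⟩ = (1/(d₂−d₁)) ∫ φ₀ e^(−cd) dd = φ₀·(e^(−c·d₁) − e^(−c·d₂)) / (c·(d₂−d₁))
e^(−0.46×2.1) = 0.3806; e^(−0.46×6.1) = 0.0604
⟨φ⟩ = 0.45 × (0.3806 − 0.0604) / (0.46 × 4) = 0.45 × 0.1740 = 0.0783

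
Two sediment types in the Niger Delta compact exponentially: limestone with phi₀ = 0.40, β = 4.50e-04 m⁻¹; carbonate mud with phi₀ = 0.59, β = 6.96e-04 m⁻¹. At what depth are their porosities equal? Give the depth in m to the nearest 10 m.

1580 m

Working in km (1 km = 1000 m; β in km⁻¹ = β in m⁻¹ × 1000):
Set phi₀ₐ e^(−βₐZ) = phi₀ᵦ e^(−βᵦZ) ⇒ ln(phi₀ₐ/phi₀ᵦ) = (βₐ − βᵦ)·Z
Z = ln(0.4/0.59) / (0.45 − 0.696) = -0.3887 / -0.246 = 1.580 km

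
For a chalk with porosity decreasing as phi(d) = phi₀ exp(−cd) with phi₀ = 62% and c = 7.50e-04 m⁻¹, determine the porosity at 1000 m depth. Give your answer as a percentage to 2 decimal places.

29.29%

Working in km (1 km = 1000 m; c in km⁻¹ = c in m⁻¹ × 1000):
phi = phi₀·exp(−c·d) = 0.62 × exp(−0.75 × 1) = 0.62 × exp(−0.75)
  = 0.62 × 0.4724 = 0.2929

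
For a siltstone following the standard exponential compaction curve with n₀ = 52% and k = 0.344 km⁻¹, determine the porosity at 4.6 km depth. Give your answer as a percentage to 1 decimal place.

n = n₀·exp(−k·Z) = 0.52 × exp(−0.344 × 4.6) = 0.52 × exp(−1.582)
  = 0.52 × 0.2055 = 0.1069

10.7%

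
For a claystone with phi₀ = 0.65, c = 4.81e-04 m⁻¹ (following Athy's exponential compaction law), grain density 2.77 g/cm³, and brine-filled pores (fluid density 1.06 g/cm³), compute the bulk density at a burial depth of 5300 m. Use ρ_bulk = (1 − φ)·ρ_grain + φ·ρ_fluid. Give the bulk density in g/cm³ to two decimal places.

2.68 g/cm³

Working in km (1 km = 1000 m; c in km⁻¹ = c in m⁻¹ × 1000):
Porosity at depth: phi = 0.65·exp(−0.481×5.3) = 0.65×0.0781 = 0.0508
Bulk density: ρ_b = (1−phi)ρ_g + phi·ρ_f = 0.9492×2.77 + 0.0508×1.06
       = 2.629 + 0.054 = 2.683 g/cm³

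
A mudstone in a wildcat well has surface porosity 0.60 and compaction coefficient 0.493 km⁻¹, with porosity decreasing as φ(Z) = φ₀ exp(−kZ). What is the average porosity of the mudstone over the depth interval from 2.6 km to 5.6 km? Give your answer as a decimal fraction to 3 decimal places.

0.087

⟨φ⟩ = (1/(Z₂−Z₁)) ∫ φ₀ e^(−kZ) dZ = φ₀·(e^(−k·Z₁) − e^(−k·Z₂)) / (k·(Z₂−Z₁))
e^(−0.493×2.6) = 0.2775; e^(−0.493×5.6) = 0.0632
⟨φ⟩ = 0.6 × (0.2775 − 0.0632) / (0.493 × 3) = 0.6 × 0.1449 = 0.0869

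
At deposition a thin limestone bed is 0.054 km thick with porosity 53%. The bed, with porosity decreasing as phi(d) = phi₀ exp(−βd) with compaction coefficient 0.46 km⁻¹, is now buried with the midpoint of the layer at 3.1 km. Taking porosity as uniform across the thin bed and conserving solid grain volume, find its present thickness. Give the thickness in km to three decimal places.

Porosity at 3.1 km: phi = 0.53·exp(−0.46×3.1) = 0.1273
Solid-volume conservation: h(1−phi) = h₀(1−phi₀) ⇒ h = h₀·(1−phi₀)/(1−phi)
h = 0.054 × (1 − 0.53)/(1 − 0.1273) = 0.054 × 0.5386 = 0.0291 km

0.029 km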